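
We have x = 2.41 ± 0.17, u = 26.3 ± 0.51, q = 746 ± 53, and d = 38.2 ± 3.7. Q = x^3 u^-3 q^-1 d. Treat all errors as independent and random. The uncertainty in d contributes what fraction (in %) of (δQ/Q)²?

(δQ/Q)² = (3·δx/x)² + (-3·δu/u)² + (-1·δq/q)² + (1·δd/d)²
  x term: (3×0.0705)² = 0.0448
  u term: (-3×0.0194)² = 0.00338
  q term: (-1×0.0710)² = 0.00505
  d term: (1×0.0969)² = 0.00938
Total = 0.0626. Share from d = 0.00938/0.0626 = 0.150.

15.0%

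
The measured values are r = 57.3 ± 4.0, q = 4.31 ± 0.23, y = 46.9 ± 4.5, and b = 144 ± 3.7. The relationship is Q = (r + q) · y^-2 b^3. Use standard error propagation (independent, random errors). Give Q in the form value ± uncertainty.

83600 ± 18100

Let u = r + q = 61.6. δu = √(δr² + δq²) = √(16.0 + 0.0529) = 4.01, so δu/u = 0.0650.
Q is then a monomial in u, y, b:
δQ/Q = √((δu/u)² + (-2·δy/y)² + (3·δb/b)²) = √(0.00423 + 0.0368 + 0.00594) = 0.217
Q = 83600, so δQ = 0.217 × 83600 = 18100.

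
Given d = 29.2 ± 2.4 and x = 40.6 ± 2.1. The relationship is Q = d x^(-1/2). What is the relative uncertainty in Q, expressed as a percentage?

For a monomial Q ∝ d, x^(-1/2), fractional errors add in quadrature:
  (1·δd/d)² = (1×0.0822)² = 0.00676;  (−½·δx/x)² = (-0.5×0.0517)² = 0.000669
δQ/Q = √(0.00742) = 0.0862

8.62%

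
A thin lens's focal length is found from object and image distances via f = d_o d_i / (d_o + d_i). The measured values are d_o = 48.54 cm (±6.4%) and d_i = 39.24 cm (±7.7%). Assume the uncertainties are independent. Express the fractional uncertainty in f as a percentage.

∂f/∂d_o = (d_i/(d_o+d_i))² = 0.200;  ∂f/∂d_i = (d_o/(d_o+d_i))² = 0.306
δf = √((∂f/∂d_o · δd_o)² + (∂f/∂d_i · δd_i)²) = √(0.385 + 0.854) = 1.11 cm
f = 21.70 cm, so δf/f = 1.11/21.70 = 0.0513.

5.13%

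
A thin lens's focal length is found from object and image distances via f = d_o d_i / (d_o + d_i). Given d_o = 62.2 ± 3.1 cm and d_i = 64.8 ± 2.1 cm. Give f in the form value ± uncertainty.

31.7 ± 0.951 cm

∂f/∂d_o = (d_i/(d_o+d_i))² = 0.260;  ∂f/∂d_i = (d_o/(d_o+d_i))² = 0.240
δf = √((∂f/∂d_o · δd_o)² + (∂f/∂d_i · δd_i)²) = √(0.651 + 0.254) = 0.951 cm
f = 31.7 cm.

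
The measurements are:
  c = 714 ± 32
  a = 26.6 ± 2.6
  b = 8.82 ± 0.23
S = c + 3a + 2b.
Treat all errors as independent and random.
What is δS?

Sums and differences: (δS)² = Σ (cᵢ δxᵢ)².
  (δc)² = 1020;  (3·δa)² = 60.8;  (2·δb)² = 0.212
δS = √(1090) = 32.9

32.9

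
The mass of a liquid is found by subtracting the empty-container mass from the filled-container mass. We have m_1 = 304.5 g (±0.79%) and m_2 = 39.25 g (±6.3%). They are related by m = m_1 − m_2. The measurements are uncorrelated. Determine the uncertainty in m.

3.45 g

Each term contributes (cᵢ δxᵢ)² to (δm)²:
  (δm_1)² = 5.79;  (δm_2)² = 6.11
δm = √(11.9) = 3.45 g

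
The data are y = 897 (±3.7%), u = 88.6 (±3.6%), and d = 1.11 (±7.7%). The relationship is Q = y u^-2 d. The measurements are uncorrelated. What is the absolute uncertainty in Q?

Q is a product of powers, so relative uncertainties combine in quadrature:
  (1·δy/y)² = (1×0.0370)² = 0.00137;  (-2·δu/u)² = (-2×0.0360)² = 0.00518;  (1·δd/d)² = (1×0.0770)² = 0.00593
δQ/Q = √(0.0125) = 0.112
Q = 0.127, so δQ = 0.112 × 0.127 = 0.0142.

0.0142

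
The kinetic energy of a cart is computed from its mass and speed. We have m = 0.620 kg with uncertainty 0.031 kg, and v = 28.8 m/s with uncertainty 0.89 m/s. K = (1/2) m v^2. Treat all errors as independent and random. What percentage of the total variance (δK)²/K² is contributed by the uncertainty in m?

39.6%

(δK/K)² = (1·δm/m)² + (2·δv/v)²
  m term: (1×0.0500)² = 0.00250
  v term: (2×0.0309)² = 0.00382
Total = 0.00632. Share from m = 0.00250/0.00632 = 0.396.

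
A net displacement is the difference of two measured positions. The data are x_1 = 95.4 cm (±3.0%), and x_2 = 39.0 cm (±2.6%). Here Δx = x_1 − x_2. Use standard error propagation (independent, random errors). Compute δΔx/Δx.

0.0538

Each term contributes (cᵢ δxᵢ)² to (δΔx)²:
  (δx_1)² = 8.19;  (δx_2)² = 1.03
δΔx = √(9.22) = 3.04 cm
Δx = 56.4 cm, so δΔx/Δx = 3.04/56.4 = 0.0538.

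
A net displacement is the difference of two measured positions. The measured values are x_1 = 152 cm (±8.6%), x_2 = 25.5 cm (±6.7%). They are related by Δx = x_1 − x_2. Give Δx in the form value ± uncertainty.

126 ± 13.2 cm

Each term contributes (cᵢ δxᵢ)² to (δΔx)²:
  (δx_1)² = 171;  (δx_2)² = 2.92
δΔx = √(174) = 13.2 cm
Δx = 126 cm.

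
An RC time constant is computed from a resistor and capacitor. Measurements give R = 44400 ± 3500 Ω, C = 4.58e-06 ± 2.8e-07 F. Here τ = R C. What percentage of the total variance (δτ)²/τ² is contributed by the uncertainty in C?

(δτ/τ)² = (1·δR/R)² + (1·δC/C)²
  R term: (1×0.0788)² = 0.00621
  C term: (1×0.0611)² = 0.00374
Total = 0.00995. Share from C = 0.00374/0.00995 = 0.376.

37.6%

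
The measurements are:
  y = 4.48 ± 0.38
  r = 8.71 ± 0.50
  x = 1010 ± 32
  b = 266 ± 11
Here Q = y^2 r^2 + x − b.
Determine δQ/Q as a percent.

13.8%

Let p = y^2·r^2 = 1520. δp/p = √((2·δy/y)² + (2·δr/r)²) = √(0.0288 + 0.0132) = 0.205, so δp = 312.
Q = p + x − b: δQ = √(δp² + δx² + δb²) = √(97300 + 1020 + 121) = 314
Q = 2270, so δQ/Q = 314/2270 = 0.138.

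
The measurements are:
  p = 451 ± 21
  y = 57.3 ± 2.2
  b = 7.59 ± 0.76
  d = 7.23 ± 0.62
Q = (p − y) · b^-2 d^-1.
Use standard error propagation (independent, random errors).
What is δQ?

Let u = p − y = 394. δu = √(δp² + δy²) = √(441 + 4.84) = 21.1, so δu/u = 0.0536.
Q is then a monomial in u, b, d:
δQ/Q = √((δu/u)² + (-2·δb/b)² + (-1·δd/d)²) = √(0.00288 + 0.0401 + 0.00735) = 0.224
Q = 0.945, so δQ = 0.224 × 0.945 = 0.212.

0.212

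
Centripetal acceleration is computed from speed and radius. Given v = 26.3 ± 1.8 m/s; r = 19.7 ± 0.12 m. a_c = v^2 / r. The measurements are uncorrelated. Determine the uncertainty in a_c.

Products/powers → add relative errors in quadrature, weighted by exponent:
  (2·δv/v)² = (2×0.0684)² = 0.0187;  (-1·δr/r)² = (-1×0.00609)² = 3.71e-05
δa_c/a_c = √(0.0188) = 0.137
a_c = 35.1 m/s^2, so δa_c = 0.137 × 35.1 = 4.81 m/s^2.

4.81 m/s^2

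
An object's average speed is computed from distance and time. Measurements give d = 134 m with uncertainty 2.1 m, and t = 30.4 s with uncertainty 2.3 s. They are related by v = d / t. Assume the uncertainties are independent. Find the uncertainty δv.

Products/powers → add relative errors in quadrature, weighted by exponent:
  (1·δd/d)² = (1×0.0157)² = 0.000246;  (-1·δt/t)² = (-1×0.0757)² = 0.00572
δv/v = √(0.00597) = 0.0773
v = 4.41 m/s, so δv = 0.0773 × 4.41 = 0.341 m/s.

0.341 m/s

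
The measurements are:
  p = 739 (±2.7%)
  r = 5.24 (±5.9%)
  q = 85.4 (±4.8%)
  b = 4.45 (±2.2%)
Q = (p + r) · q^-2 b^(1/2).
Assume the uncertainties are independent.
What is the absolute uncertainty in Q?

0.0216

Let u = p + r = 744. δu = √(δp² + δr²) = √(398 + 0.0956) = 20.0, so δu/u = 0.0268.
Q is then a monomial in u, q, b:
δQ/Q = √((δu/u)² + (-2·δq/q)² + (½·δb/b)²) = √(0.000719 + 0.00922 + 0.000121) = 0.100
Q = 0.215, so δQ = 0.100 × 0.215 = 0.0216.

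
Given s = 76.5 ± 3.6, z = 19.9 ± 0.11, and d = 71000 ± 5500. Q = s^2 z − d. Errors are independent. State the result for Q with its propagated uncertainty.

Let p = s^2·z = 1.16e+05. δp/p = √((2·δs/s)² + (1·δz/z)²) = √(0.00886 + 3.06e-05) = 0.0943, so δp = 11000.
Q = p − d: δQ = √(δp² + δd²) = √(1.21e+08 + 3.02e+07) = 12300
Q = 45500.

45500 ± 12300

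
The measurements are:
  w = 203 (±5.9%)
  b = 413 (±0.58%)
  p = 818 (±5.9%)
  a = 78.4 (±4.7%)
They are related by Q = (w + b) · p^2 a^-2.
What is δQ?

Let u = w + b = 616. δu = √(δw² + δb²) = √(143 + 5.74) = 12.2, so δu/u = 0.0198.
Q is then a monomial in u, p, a:
δQ/Q = √((δu/u)² + (2·δp/p)² + (-2·δa/a)²) = √(0.000393 + 0.0139 + 0.00884) = 0.152
Q = 67100, so δQ = 0.152 × 67100 = 10200.

10200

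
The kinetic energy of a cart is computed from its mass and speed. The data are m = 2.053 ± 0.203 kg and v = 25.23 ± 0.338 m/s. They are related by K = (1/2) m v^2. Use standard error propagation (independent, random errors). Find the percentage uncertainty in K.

10.2%

K is a product of powers, so relative uncertainties combine in quadrature:
  (1·δm/m)² = (1×0.0989)² = 0.00978;  (2·δv/v)² = (2×0.0134)² = 0.000718
δK/K = √(0.0105) = 0.102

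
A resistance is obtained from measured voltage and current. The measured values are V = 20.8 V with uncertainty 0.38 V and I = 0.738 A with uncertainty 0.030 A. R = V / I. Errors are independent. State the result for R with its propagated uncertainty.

28.2 ± 1.26 Ω

Each factor contributes (exponent × relative error)² to (δR/R)²:
  (1·δV/V)² = (1×0.0183)² = 0.000334;  (-1·δI/I)² = (-1×0.0407)² = 0.00165
δR/R = √(0.00199) = 0.0446
R = 28.2 Ω, so δR = 0.0446 × 28.2 = 1.26 Ω.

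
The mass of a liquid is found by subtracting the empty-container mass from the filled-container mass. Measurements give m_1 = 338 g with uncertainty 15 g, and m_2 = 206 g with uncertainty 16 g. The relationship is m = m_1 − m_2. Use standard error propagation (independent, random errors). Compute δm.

21.9 g

Absolute uncertainties add in quadrature for a linear combination:
  (δm_1)² = 225;  (δm_2)² = 256
δm = √(481) = 21.9 g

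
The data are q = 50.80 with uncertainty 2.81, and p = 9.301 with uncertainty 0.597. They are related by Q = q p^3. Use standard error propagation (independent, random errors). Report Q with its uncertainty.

40870 ± 8190

Since Q is a product/quotient, work with relative uncertainties:
  (1·δq/q)² = (1×0.0553)² = 0.00306;  (3·δp/p)² = (3×0.0642)² = 0.0371
δQ/Q = √(0.0401) = 0.200
Q = 40870, so δQ = 0.200 × 40870 = 8190.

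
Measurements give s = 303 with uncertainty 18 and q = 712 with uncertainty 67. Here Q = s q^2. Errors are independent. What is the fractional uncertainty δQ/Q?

0.197

Q is a product of powers, so relative uncertainties combine in quadrature:
  (1·δs/s)² = (1×0.0594)² = 0.00353;  (2·δq/q)² = (2×0.0941)² = 0.0354
δQ/Q = √(0.0389) = 0.197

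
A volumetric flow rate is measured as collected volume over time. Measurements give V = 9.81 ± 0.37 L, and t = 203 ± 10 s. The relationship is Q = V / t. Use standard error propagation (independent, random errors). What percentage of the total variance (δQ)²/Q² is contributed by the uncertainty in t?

(δQ/Q)² = (1·δV/V)² + (-1·δt/t)²
  V term: (1×0.0377)² = 0.00142
  t term: (-1×0.0493)² = 0.00243
Total = 0.00385. Share from t = 0.00243/0.00385 = 0.630.

63.0%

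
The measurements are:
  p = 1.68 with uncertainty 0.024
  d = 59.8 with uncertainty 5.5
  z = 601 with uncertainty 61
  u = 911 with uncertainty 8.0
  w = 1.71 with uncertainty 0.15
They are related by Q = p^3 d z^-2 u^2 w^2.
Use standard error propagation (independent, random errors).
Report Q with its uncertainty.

1910 ± 547

Each factor contributes (exponent × relative error)² to (δQ/Q)²:
  (3·δp/p)² = (3×0.0143)² = 0.00184;  (1·δd/d)² = (1×0.0920)² = 0.00846;  (-2·δz/z)² = (-2×0.101)² = 0.0412;  (2·δu/u)² = (2×0.00878)² = 0.000308;  (2·δw/w)² = (2×0.0877)² = 0.0308
δQ/Q = √(0.0826) = 0.287
Q = 1910, so δQ = 0.287 × 1910 = 547.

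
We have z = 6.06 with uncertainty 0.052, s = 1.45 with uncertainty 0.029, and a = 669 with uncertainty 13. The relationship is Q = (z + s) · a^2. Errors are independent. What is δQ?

1.33e+05

Let u = z + s = 7.51. δu = √(δz² + δs²) = √(0.00270 + 0.000841) = 0.0595, so δu/u = 0.00793.
Q is then a monomial in u, a:
δQ/Q = √((δu/u)² + (2·δa/a)²) = √(6.29e-05 + 0.00151) = 0.0397
Q = 3.36e+06, so δQ = 0.0397 × 3.36e+06 = 1.33e+05.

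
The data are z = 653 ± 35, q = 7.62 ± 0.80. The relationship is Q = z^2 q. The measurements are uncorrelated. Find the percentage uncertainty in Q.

15.0%

Each factor contributes (exponent × relative error)² to (δQ/Q)²:
  (2·δz/z)² = (2×0.0536)² = 0.0115;  (1·δq/q)² = (1×0.105)² = 0.0110
δQ/Q = √(0.0225) = 0.150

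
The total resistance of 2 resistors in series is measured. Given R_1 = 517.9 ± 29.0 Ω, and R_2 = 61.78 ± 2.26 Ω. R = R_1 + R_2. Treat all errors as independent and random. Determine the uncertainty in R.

29.1 Ω

For a sum/difference, combine absolute errors in quadrature:
  (δR_1)² = 841;  (δR_2)² = 5.11
δR = √(846) = 29.1 Ω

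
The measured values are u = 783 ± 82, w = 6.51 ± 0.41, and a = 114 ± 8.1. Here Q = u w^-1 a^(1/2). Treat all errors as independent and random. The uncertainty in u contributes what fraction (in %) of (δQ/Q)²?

(δQ/Q)² = (1·δu/u)² + (-1·δw/w)² + (½·δa/a)²
  u term: (1×0.105)² = 0.0110
  w term: (-1×0.0630)² = 0.00397
  a term: (0.5×0.0711)² = 0.00126
Total = 0.0162. Share from u = 0.0110/0.0162 = 0.677.

67.7%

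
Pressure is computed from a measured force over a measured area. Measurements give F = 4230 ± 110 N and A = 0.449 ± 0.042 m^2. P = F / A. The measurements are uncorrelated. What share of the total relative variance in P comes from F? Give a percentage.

(δP/P)² = (1·δF/F)² + (-1·δA/A)²
  F term: (1×0.0260)² = 0.000676
  A term: (-1×0.0935)² = 0.00875
Total = 0.00943. Share from F = 0.000676/0.00943 = 0.0717.

7.17%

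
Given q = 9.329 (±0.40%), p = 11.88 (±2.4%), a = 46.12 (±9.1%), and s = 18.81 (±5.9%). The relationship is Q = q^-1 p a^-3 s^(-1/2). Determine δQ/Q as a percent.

Since Q is a product/quotient, work with relative uncertainties:
  (-1·δq/q)² = (-1×0.00400)² = 1.6e-05;  (1·δp/p)² = (1×0.0240)² = 0.000576;  (-3·δa/a)² = (-3×0.0910)² = 0.0745;  (−½·δs/s)² = (-0.5×0.0590)² = 0.000870
δQ/Q = √(0.0760) = 0.276

27.6%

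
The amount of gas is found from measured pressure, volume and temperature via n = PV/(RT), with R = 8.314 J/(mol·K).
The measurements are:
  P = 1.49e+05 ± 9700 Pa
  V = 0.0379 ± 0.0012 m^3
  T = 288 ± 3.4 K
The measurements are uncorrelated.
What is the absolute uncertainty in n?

n is a product of powers, so relative uncertainties combine in quadrature:
  (1·δP/P)² = (1×0.0651)² = 0.00424;  (1·δV/V)² = (1×0.0317)² = 0.00100;  (-1·δT/T)² = (-1×0.0118)² = 0.000139
δn/n = √(0.00538) = 0.0733
n = 2.36 mol, so δn = 0.0733 × 2.36 = 0.173 mol.

0.173 mol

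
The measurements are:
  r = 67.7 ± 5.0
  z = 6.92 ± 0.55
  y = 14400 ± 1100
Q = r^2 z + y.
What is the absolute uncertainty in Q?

5430

Let p = r^2·z = 31700. δp/p = √((2·δr/r)² + (1·δz/z)²) = √(0.0218 + 0.00632) = 0.168, so δp = 5320.
Q = p + y: δQ = √(δp² + δy²) = √(2.83e+07 + 1.21e+06) = 5430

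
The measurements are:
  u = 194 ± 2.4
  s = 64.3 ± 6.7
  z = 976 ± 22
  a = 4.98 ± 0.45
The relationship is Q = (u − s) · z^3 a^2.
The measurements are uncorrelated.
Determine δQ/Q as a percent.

Let w = u − s = 130. δw = √(δu² + δs²) = √(5.76 + 44.9) = 7.12, so δw/w = 0.0549.
Q is then a monomial in w, z, a:
δQ/Q = √((δw/w)² + (3·δz/z)² + (2·δa/a)²) = √(0.00301 + 0.00457 + 0.0327) = 0.201

20.1%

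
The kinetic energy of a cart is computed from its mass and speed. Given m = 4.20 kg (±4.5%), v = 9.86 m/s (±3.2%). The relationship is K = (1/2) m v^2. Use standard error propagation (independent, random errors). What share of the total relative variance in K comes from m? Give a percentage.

33.1%

(δK/K)² = (1·δm/m)² + (2·δv/v)²
  m term: (1×0.0450)² = 0.00202
  v term: (2×0.0320)² = 0.00410
Total = 0.00612. Share from m = 0.00202/0.00612 = 0.331.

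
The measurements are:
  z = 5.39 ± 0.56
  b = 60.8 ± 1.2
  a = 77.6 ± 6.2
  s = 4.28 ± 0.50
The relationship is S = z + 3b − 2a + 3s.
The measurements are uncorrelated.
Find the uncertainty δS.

For a sum/difference, combine absolute errors in quadrature:
  (δz)² = 0.314;  (3·δb)² = 13.0;  (2·δa)² = 154;  (3·δs)² = 2.25
δS = √(169) = 13.0

13.0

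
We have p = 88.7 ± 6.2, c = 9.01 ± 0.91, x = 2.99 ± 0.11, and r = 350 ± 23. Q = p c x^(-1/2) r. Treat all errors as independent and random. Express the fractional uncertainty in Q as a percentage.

For a monomial Q ∝ p, c, x^(-1/2), r, fractional errors add in quadrature:
  (1·δp/p)² = (1×0.0699)² = 0.00489;  (1·δc/c)² = (1×0.101)² = 0.0102;  (−½·δx/x)² = (-0.5×0.0368)² = 0.000338;  (1·δr/r)² = (1×0.0657)² = 0.00432
δQ/Q = √(0.0197) = 0.141

14.1%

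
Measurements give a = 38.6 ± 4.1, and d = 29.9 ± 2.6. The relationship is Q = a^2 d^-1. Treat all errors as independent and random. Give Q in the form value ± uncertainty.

Q is a product of powers, so relative uncertainties combine in quadrature:
  (2·δa/a)² = (2×0.106)² = 0.0451;  (-1·δd/d)² = (-1×0.0870)² = 0.00756
δQ/Q = √(0.0527) = 0.230
Q = 49.8, so δQ = 0.230 × 49.8 = 11.4.

49.8 ± 11.4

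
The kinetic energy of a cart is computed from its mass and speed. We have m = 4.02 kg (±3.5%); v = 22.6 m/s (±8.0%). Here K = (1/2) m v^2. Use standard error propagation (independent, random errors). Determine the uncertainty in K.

168 J

Since K is a product/quotient, work with relative uncertainties:
  (1·δm/m)² = (1×0.0350)² = 0.00123;  (2·δv/v)² = (2×0.0800)² = 0.0256
δK/K = √(0.0268) = 0.164
K = 1030 J, so δK = 0.164 × 1030 = 168 J.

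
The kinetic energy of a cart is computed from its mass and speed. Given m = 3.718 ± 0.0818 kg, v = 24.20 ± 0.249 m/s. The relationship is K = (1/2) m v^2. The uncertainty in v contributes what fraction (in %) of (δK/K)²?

(δK/K)² = (1·δm/m)² + (2·δv/v)²
  m term: (1×0.0220)² = 0.000484
  v term: (2×0.0103)² = 0.000423
Total = 0.000908. Share from v = 0.000423/0.000908 = 0.467.

46.7%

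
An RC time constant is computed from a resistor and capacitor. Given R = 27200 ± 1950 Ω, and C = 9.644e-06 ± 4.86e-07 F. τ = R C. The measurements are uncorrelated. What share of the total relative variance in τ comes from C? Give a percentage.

(δτ/τ)² = (1·δR/R)² + (1·δC/C)²
  R term: (1×0.0717)² = 0.00514
  C term: (1×0.0504)² = 0.00254
Total = 0.00768. Share from C = 0.00254/0.00768 = 0.331.

33.1%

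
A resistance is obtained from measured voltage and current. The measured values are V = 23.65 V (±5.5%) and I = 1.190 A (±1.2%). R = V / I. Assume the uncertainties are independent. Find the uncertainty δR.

For a monomial R ∝ V, I^-1, fractional errors add in quadrature:
  (1·δV/V)² = (1×0.0550)² = 0.00302;  (-1·δI/I)² = (-1×0.0120)² = 0.000144
δR/R = √(0.00317) = 0.0563
R = 19.87 Ω, so δR = 0.0563 × 19.87 = 1.12 Ω.

1.12 Ω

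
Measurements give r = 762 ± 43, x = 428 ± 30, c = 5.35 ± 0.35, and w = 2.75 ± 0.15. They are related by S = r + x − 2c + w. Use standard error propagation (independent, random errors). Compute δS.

52.4

For a sum/difference, combine absolute errors in quadrature:
  (δr)² = 1850;  (δx)² = 900;  (2·δc)² = 0.490;  (δw)² = 0.0225
δS = √(2750) = 52.4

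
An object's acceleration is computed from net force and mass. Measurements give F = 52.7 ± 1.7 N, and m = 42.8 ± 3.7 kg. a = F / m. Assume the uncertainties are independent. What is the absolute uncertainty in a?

0.114 m/s^2

Since a is a product/quotient, work with relative uncertainties:
  (1·δF/F)² = (1×0.0323)² = 0.00104;  (-1·δm/m)² = (-1×0.0864)² = 0.00747
δa/a = √(0.00851) = 0.0923
a = 1.23 m/s^2, so δa = 0.0923 × 1.23 = 0.114 m/s^2.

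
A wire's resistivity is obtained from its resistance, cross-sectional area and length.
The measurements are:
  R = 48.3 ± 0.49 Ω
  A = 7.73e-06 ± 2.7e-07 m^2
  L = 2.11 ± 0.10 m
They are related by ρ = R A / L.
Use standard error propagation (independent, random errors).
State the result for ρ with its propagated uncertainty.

ρ is a product of powers, so relative uncertainties combine in quadrature:
  (1·δR/R)² = (1×0.0101)² = 0.000103;  (1·δA/A)² = (1×0.0349)² = 0.00122;  (-1·δL/L)² = (-1×0.0474)² = 0.00225
δρ/ρ = √(0.00357) = 0.0597
ρ = 0.000177 Ω·m, so δρ = 0.0597 × 0.000177 = 1.06e-05 Ω·m.

(1.77 ± 0.106) × 10^-4 Ω·m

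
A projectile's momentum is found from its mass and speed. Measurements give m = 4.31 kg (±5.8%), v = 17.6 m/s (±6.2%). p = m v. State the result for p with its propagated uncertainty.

Each factor contributes (exponent × relative error)² to (δp/p)²:
  (1·δm/m)² = (1×0.0580)² = 0.00336;  (1·δv/v)² = (1×0.0620)² = 0.00384
δp/p = √(0.00721) = 0.0849
p = 75.9 kg·m/s, so δp = 0.0849 × 75.9 = 6.44 kg·m/s.

75.9 ± 6.44 kg·m/s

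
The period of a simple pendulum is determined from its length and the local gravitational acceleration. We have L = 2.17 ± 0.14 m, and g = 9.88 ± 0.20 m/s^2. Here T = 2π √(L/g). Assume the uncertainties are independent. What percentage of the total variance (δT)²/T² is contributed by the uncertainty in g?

(δT/T)² = (½·δL/L)² + (−½·δg/g)²
  L term: (0.5×0.0645)² = 0.00104
  g term: (-0.5×0.0202)² = 0.000102
Total = 0.00114. Share from g = 0.000102/0.00114 = 0.0896.

8.96%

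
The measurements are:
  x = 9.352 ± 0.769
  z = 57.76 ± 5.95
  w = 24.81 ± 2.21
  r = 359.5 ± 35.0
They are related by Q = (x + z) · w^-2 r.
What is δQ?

Let u = x + z = 67.11. δu = √(δx² + δz²) = √(0.591 + 35.4) = 6.00, so δu/u = 0.0894.
Q is then a monomial in u, w, r:
δQ/Q = √((δu/u)² + (-2·δw/w)² + (1·δr/r)²) = √(0.00799 + 0.0317 + 0.00948) = 0.222
Q = 39.20, so δQ = 0.222 × 39.20 = 8.69.

8.69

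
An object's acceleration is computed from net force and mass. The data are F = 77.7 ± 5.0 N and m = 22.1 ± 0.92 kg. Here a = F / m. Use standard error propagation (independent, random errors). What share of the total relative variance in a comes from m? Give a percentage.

29.5%

(δa/a)² = (1·δF/F)² + (-1·δm/m)²
  F term: (1×0.0644)² = 0.00414
  m term: (-1×0.0416)² = 0.00173
Total = 0.00587. Share from m = 0.00173/0.00587 = 0.295.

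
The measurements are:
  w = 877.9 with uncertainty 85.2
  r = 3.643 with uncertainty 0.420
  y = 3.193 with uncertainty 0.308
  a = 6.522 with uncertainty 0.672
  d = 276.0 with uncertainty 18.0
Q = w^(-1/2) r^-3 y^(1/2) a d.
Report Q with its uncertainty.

Relative error in a monomial: (δQ/Q)² = Σ (nᵢ · δxᵢ/xᵢ)².
  (−½·δw/w)² = (-0.5×0.0970)² = 0.00235;  (-3·δr/r)² = (-3×0.115)² = 0.120;  (½·δy/y)² = (0.5×0.0965)² = 0.00233;  (1·δa/a)² = (1×0.103)² = 0.0106;  (1·δd/d)² = (1×0.0652)² = 0.00425
δQ/Q = √(0.139) = 0.373
Q = 2.245, so δQ = 0.373 × 2.245 = 0.838.

2.245 ± 0.838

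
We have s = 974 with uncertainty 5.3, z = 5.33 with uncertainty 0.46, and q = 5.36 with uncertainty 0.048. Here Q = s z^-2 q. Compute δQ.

31.8

Relative error in a monomial: (δQ/Q)² = Σ (nᵢ · δxᵢ/xᵢ)².
  (1·δs/s)² = (1×0.00544)² = 2.96e-05;  (-2·δz/z)² = (-2×0.0863)² = 0.0298;  (1·δq/q)² = (1×0.00896)² = 8.02e-05
δQ/Q = √(0.0299) = 0.173
Q = 184, so δQ = 0.173 × 184 = 31.8.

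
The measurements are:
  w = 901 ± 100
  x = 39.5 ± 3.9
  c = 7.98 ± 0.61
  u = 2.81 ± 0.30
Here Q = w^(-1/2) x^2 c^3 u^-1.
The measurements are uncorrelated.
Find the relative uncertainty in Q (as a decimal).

For a monomial Q ∝ w^(-1/2), x^2, c^3, u^-1, fractional errors add in quadrature:
  (−½·δw/w)² = (-0.5×0.111)² = 0.00308;  (2·δx/x)² = (2×0.0987)² = 0.0390;  (3·δc/c)² = (3×0.0764)² = 0.0526;  (-1·δu/u)² = (-1×0.107)² = 0.0114
δQ/Q = √(0.106) = 0.326

0.326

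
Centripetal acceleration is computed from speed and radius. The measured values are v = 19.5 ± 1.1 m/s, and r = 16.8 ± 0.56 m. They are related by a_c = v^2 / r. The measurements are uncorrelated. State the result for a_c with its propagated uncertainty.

22.6 ± 2.66 m/s^2

Each factor contributes (exponent × relative error)² to (δa_c/a_c)²:
  (2·δv/v)² = (2×0.0564)² = 0.0127;  (-1·δr/r)² = (-1×0.0333)² = 0.00111
δa_c/a_c = √(0.0138) = 0.118
a_c = 22.6 m/s^2, so δa_c = 0.118 × 22.6 = 2.66 m/s^2.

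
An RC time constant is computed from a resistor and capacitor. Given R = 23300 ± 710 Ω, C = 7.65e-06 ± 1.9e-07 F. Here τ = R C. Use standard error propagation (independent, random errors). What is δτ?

Since τ is a product/quotient, work with relative uncertainties:
  (1·δR/R)² = (1×0.0305)² = 0.000929;  (1·δC/C)² = (1×0.0248)² = 0.000617
δτ/τ = √(0.00155) = 0.0393
τ = 0.178 s, so δτ = 0.0393 × 0.178 = 0.00701 s.

0.00701 s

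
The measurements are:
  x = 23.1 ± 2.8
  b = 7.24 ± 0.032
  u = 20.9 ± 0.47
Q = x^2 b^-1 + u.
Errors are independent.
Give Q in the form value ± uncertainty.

Let p = x^2·b^-1 = 73.7. δp/p = √((2·δx/x)² + (-1·δb/b)²) = √(0.0588 + 1.95e-05) = 0.242, so δp = 17.9.
Q = p + u: δQ = √(δp² + δu²) = √(319 + 0.221) = 17.9
Q = 94.6.

94.6 ± 17.9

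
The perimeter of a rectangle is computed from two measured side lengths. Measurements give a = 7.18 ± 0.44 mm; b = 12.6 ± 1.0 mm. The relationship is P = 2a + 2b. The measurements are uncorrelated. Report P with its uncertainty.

39.6 ± 2.19 mm

Absolute uncertainties add in quadrature for a linear combination:
  (2·δa)² = 0.774;  (2·δb)² = 4.00
δP = √(4.77) = 2.19 mm
P = 39.6 mm.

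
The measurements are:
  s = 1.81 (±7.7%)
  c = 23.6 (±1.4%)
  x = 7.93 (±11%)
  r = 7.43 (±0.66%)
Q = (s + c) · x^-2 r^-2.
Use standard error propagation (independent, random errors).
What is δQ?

0.00162

Let u = s + c = 25.4. δu = √(δs² + δc²) = √(0.0194 + 0.109) = 0.359, so δu/u = 0.0141.
Q is then a monomial in u, x, r:
δQ/Q = √((δu/u)² + (-2·δx/x)² + (-2·δr/r)²) = √(0.000199 + 0.0484 + 0.000174) = 0.221
Q = 0.00732, so δQ = 0.221 × 0.00732 = 0.00162.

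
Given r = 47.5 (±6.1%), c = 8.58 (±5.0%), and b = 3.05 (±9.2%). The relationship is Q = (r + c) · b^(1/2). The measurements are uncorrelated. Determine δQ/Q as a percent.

Let u = r + c = 56.1. δu = √(δr² + δc²) = √(8.40 + 0.184) = 2.93, so δu/u = 0.0522.
Q is then a monomial in u, b:
δQ/Q = √((δu/u)² + (½·δb/b)²) = √(0.00273 + 0.00212) = 0.0696

6.96%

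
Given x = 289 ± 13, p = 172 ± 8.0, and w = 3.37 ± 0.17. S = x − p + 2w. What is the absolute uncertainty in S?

15.3

Each term contributes (cᵢ δxᵢ)² to (δS)²:
  (δx)² = 169;  (δp)² = 64.0;  (2·δw)² = 0.116
δS = √(233) = 15.3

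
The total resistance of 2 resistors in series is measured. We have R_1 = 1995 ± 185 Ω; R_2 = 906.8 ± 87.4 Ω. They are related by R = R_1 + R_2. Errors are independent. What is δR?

205 Ω

Sums and differences: (δR)² = Σ (cᵢ δxᵢ)².
  (δR_1)² = 34200;  (δR_2)² = 7640
δR = √(41900) = 205 Ω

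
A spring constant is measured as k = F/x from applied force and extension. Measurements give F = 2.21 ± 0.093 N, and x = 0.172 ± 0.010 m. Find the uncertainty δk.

0.922 N/m

Each factor contributes (exponent × relative error)² to (δk/k)²:
  (1·δF/F)² = (1×0.0421)² = 0.00177;  (-1·δx/x)² = (-1×0.0581)² = 0.00338
δk/k = √(0.00515) = 0.0718
k = 12.8 N/m, so δk = 0.0718 × 12.8 = 0.922 N/m.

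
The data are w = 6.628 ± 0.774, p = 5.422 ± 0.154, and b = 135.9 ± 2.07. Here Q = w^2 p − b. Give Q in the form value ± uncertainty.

Let h = w^2·p = 238.2. δh/h = √((2·δw/w)² + (1·δp/p)²) = √(0.0545 + 0.000807) = 0.235, so δh = 56.0.
Q = h − b: δQ = √(δh² + δb²) = √(3140 + 4.28) = 56.1
Q = 102.3.

102.3 ± 56.1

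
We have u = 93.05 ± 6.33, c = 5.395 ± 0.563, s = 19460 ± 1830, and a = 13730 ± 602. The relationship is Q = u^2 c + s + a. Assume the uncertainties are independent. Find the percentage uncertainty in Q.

10.3%

Let p = u^2·c = 46710. δp/p = √((2·δu/u)² + (1·δc/c)²) = √(0.0185 + 0.0109) = 0.171, so δp = 8010.
Q = p + s + a: δQ = √(δp² + δs² + δa²) = √(6.42e+07 + 3.35e+06 + 3.62e+05) = 8240
Q = 79900, so δQ/Q = 8240/79900 = 0.103.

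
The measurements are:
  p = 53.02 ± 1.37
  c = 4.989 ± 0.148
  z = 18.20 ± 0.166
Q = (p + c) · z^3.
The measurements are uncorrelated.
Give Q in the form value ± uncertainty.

Let u = p + c = 58.01. δu = √(δp² + δc²) = √(1.88 + 0.0219) = 1.38, so δu/u = 0.0238.
Q is then a monomial in u, z:
δQ/Q = √((δu/u)² + (3·δz/z)²) = √(0.000564 + 0.000749) = 0.0362
Q = 349700, so δQ = 0.0362 × 349700 = 12700.

349700 ± 12700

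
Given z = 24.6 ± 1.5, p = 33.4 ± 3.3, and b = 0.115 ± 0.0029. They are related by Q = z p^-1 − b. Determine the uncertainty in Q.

Let w = z·p^-1 = 0.737. δw/w = √((1·δz/z)² + (-1·δp/p)²) = √(0.00372 + 0.00976) = 0.116, so δw = 0.0855.
Q = w − b: δQ = √(δw² + δb²) = √(0.00731 + 8.41e-06) = 0.0856

0.0856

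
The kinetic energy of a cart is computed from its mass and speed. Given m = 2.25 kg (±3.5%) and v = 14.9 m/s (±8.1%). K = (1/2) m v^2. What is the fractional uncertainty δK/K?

For a monomial K ∝ m, v^2, fractional errors add in quadrature:
  (1·δm/m)² = (1×0.0350)² = 0.00123;  (2·δv/v)² = (2×0.0810)² = 0.0262
δK/K = √(0.0275) = 0.166

0.166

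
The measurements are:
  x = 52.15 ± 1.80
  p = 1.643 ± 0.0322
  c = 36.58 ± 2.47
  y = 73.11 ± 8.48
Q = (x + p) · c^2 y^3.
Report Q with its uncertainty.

(2.813 ± 1.05) × 10^10

Let u = x + p = 53.79. δu = √(δx² + δp²) = √(3.24 + 0.00104) = 1.80, so δu/u = 0.0335.
Q is then a monomial in u, c, y:
δQ/Q = √((δu/u)² + (2·δc/c)² + (3·δy/y)²) = √(0.00112 + 0.0182 + 0.121) = 0.375
Q = 2.813e+10, so δQ = 0.375 × 2.813e+10 = 1.05e+10.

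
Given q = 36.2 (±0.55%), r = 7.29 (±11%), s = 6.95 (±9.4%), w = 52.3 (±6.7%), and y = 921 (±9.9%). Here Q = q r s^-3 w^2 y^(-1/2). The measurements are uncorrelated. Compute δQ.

23.7

Q is a product of powers, so relative uncertainties combine in quadrature:
  (1·δq/q)² = (1×0.00550)² = 3.03e-05;  (1·δr/r)² = (1×0.110)² = 0.0121;  (-3·δs/s)² = (-3×0.0940)² = 0.0795;  (2·δw/w)² = (2×0.0670)² = 0.0180;  (−½·δy/y)² = (-0.5×0.0990)² = 0.00245
δQ/Q = √(0.112) = 0.335
Q = 70.9, so δQ = 0.335 × 70.9 = 23.7.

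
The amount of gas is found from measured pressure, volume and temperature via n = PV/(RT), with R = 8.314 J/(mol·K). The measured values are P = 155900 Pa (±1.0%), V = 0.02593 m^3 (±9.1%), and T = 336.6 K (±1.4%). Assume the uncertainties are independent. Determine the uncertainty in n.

Relative error in a monomial: (δn/n)² = Σ (nᵢ · δxᵢ/xᵢ)².
  (1·δP/P)² = (1×0.0100)² = 0.000100;  (1·δV/V)² = (1×0.0910)² = 0.00828;  (-1·δT/T)² = (-1×0.0140)² = 0.000196
δn/n = √(0.00858) = 0.0926
n = 1.445 mol, so δn = 0.0926 × 1.445 = 0.134 mol.

0.134 mol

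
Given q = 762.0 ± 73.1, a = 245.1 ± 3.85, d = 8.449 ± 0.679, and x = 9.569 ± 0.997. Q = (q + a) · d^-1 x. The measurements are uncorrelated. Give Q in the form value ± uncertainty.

Let u = q + a = 1007. δu = √(δq² + δa²) = √(5340 + 14.8) = 73.2, so δu/u = 0.0727.
Q is then a monomial in u, d, x:
δQ/Q = √((δu/u)² + (-1·δd/d)² + (1·δx/x)²) = √(0.00528 + 0.00646 + 0.0109) = 0.150
Q = 1141, so δQ = 0.150 × 1141 = 171.

1141 ± 171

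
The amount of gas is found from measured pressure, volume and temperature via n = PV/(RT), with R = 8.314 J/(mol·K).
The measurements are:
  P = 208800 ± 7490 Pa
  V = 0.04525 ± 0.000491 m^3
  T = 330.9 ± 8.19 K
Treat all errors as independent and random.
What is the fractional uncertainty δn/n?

0.0449

Each factor contributes (exponent × relative error)² to (δn/n)²:
  (1·δP/P)² = (1×0.0359)² = 0.00129;  (1·δV/V)² = (1×0.0109)² = 0.000118;  (-1·δT/T)² = (-1×0.0248)² = 0.000613
δn/n = √(0.00202) = 0.0449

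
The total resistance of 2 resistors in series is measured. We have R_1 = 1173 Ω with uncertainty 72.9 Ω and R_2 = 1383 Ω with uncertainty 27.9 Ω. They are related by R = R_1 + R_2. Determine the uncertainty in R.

Absolute uncertainties add in quadrature for a linear combination:
  (δR_1)² = 5310;  (δR_2)² = 778
δR = √(6090) = 78.1 Ω

78.1 Ω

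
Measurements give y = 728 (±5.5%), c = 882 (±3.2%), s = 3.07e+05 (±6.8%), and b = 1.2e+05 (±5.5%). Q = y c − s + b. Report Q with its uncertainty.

Let p = y·c = 6.42e+05. δp/p = √((1·δy/y)² + (1·δc/c)²) = √(0.00302 + 0.00102) = 0.0636, so δp = 40900.
Q = p − s + b: δQ = √(δp² + δs² + δb²) = √(1.67e+09 + 4.36e+08 + 4.36e+07) = 46400
Q = 4.55e+05.

(4.55 ± 0.464) × 10^5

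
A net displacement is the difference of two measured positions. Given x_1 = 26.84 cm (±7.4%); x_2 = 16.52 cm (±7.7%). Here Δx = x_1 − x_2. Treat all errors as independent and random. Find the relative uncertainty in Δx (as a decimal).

0.229

Absolute uncertainties add in quadrature for a linear combination:
  (δx_1)² = 3.94;  (δx_2)² = 1.62
δΔx = √(5.56) = 2.36 cm
Δx = 10.32 cm, so δΔx/Δx = 2.36/10.32 = 0.229.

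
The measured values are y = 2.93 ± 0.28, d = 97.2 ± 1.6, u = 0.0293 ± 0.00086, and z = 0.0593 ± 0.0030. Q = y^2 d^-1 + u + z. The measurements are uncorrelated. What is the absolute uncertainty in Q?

Let p = y^2·d^-1 = 0.0883. δp/p = √((2·δy/y)² + (-1·δd/d)²) = √(0.0365 + 0.000271) = 0.192, so δp = 0.0169.
Q = p + u + z: δQ = √(δp² + δu² + δz²) = √(0.000287 + 7.4e-07 + 9e-06) = 0.0172

0.0172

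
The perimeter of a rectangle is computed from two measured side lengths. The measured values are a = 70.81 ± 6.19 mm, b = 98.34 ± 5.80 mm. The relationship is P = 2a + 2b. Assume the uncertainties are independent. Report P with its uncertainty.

Absolute uncertainties add in quadrature for a linear combination:
  (2·δa)² = 153;  (2·δb)² = 135
δP = √(288) = 17.0 mm
P = 338.3 mm.

338.3 ± 17.0 mm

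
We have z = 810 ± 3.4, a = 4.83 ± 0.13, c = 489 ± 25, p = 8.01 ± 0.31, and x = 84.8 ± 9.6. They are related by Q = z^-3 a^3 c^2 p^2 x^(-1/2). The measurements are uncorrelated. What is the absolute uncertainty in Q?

Since Q is a product/quotient, work with relative uncertainties:
  (-3·δz/z)² = (-3×0.00420)² = 0.000159;  (3·δa/a)² = (3×0.0269)² = 0.00652;  (2·δc/c)² = (2×0.0511)² = 0.0105;  (2·δp/p)² = (2×0.0387)² = 0.00599;  (−½·δx/x)² = (-0.5×0.113)² = 0.00320
δQ/Q = √(0.0263) = 0.162
Q = 0.353, so δQ = 0.162 × 0.353 = 0.0573.

0.0573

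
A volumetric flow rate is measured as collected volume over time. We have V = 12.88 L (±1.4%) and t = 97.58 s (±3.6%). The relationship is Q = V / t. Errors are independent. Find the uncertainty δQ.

Each factor contributes (exponent × relative error)² to (δQ/Q)²:
  (1·δV/V)² = (1×0.0140)² = 0.000196;  (-1·δt/t)² = (-1×0.0360)² = 0.00130
δQ/Q = √(0.00149) = 0.0386
Q = 0.1320 L/s, so δQ = 0.0386 × 0.1320 = 0.00510 L/s.

0.00510 L/s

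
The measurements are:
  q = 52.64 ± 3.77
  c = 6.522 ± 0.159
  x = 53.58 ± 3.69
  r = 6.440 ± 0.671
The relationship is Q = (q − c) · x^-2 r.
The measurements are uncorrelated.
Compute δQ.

0.0198

Let u = q − c = 46.12. δu = √(δq² + δc²) = √(14.2 + 0.0253) = 3.77, so δu/u = 0.0818.
Q is then a monomial in u, x, r:
δQ/Q = √((δu/u)² + (-2·δx/x)² + (1·δr/r)²) = √(0.00669 + 0.0190 + 0.0109) = 0.191
Q = 0.1035, so δQ = 0.191 × 0.1035 = 0.0198.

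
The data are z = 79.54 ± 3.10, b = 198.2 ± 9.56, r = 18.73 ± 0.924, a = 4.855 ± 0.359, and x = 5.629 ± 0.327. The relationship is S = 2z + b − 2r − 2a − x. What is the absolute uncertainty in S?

11.6

Sums and differences: (δS)² = Σ (cᵢ δxᵢ)².
  (2·δz)² = 38.4;  (δb)² = 91.4;  (2·δr)² = 3.42;  (2·δa)² = 0.516;  (δx)² = 0.107
δS = √(134) = 11.6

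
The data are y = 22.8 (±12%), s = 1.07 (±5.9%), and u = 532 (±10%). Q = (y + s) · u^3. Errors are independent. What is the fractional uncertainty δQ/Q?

Let w = y + s = 23.9. δw = √(δy² + δs²) = √(7.49 + 0.00399) = 2.74, so δw/w = 0.115.
Q is then a monomial in w, u:
δQ/Q = √((δw/w)² + (3·δu/u)²) = √(0.0131 + 0.0900) = 0.321

0.321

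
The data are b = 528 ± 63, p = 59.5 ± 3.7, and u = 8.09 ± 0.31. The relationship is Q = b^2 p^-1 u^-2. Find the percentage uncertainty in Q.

For a monomial Q ∝ b^2, p^-1, u^-2, fractional errors add in quadrature:
  (2·δb/b)² = (2×0.119)² = 0.0569;  (-1·δp/p)² = (-1×0.0622)² = 0.00387;  (-2·δu/u)² = (-2×0.0383)² = 0.00587
δQ/Q = √(0.0667) = 0.258

25.8%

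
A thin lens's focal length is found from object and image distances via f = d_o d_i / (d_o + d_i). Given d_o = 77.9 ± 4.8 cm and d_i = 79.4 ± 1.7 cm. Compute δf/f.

0.0329

∂f/∂d_o = (d_i/(d_o+d_i))² = 0.255;  ∂f/∂d_i = (d_o/(d_o+d_i))² = 0.245
δf = √((∂f/∂d_o · δd_o)² + (∂f/∂d_i · δd_i)²) = √(1.50 + 0.174) = 1.29 cm
f = 39.3 cm, so δf/f = 1.29/39.3 = 0.0329.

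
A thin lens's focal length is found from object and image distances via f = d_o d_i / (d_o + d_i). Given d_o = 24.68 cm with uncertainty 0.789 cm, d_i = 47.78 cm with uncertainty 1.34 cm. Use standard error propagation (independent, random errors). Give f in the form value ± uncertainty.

∂f/∂d_o = (d_i/(d_o+d_i))² = 0.435;  ∂f/∂d_i = (d_o/(d_o+d_i))² = 0.116
δf = √((∂f/∂d_o · δd_o)² + (∂f/∂d_i · δd_i)²) = √(0.118 + 0.0242) = 0.377 cm
f = 16.27 cm.

16.27 ± 0.377 cm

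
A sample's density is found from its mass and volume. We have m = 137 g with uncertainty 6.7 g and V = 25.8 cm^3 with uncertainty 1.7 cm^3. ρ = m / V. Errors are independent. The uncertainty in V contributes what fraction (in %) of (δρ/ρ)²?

(δρ/ρ)² = (1·δm/m)² + (-1·δV/V)²
  m term: (1×0.0489)² = 0.00239
  V term: (-1×0.0659)² = 0.00434
Total = 0.00673. Share from V = 0.00434/0.00673 = 0.645.

64.5%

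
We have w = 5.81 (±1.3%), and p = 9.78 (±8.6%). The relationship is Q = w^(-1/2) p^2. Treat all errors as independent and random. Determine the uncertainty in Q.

Relative error in a monomial: (δQ/Q)² = Σ (nᵢ · δxᵢ/xᵢ)².
  (−½·δw/w)² = (-0.5×0.0130)² = 4.23e-05;  (2·δp/p)² = (2×0.0860)² = 0.0296
δQ/Q = √(0.0296) = 0.172
Q = 39.7, so δQ = 0.172 × 39.7 = 6.83.

6.83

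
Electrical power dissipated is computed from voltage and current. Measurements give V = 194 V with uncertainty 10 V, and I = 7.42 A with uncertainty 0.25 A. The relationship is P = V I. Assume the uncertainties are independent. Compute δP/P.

Each factor contributes (exponent × relative error)² to (δP/P)²:
  (1·δV/V)² = (1×0.0515)² = 0.00266;  (1·δI/I)² = (1×0.0337)² = 0.00114
δP/P = √(0.00379) = 0.0616

0.0616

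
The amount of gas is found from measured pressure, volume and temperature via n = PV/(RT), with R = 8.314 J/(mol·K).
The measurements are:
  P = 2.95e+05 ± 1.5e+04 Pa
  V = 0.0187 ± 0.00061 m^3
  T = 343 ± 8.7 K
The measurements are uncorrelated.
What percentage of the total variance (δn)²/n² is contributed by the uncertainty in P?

(δn/n)² = (1·δP/P)² + (1·δV/V)² + (-1·δT/T)²
  P term: (1×0.0508)² = 0.00259
  V term: (1×0.0326)² = 0.00106
  T term: (-1×0.0254)² = 0.000643
Total = 0.00429. Share from P = 0.00259/0.00429 = 0.602.

60.2%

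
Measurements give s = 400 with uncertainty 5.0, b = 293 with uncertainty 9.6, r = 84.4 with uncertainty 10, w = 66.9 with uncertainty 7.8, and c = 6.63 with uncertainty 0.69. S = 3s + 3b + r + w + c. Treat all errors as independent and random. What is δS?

34.9

For a sum/difference, combine absolute errors in quadrature:
  (3·δs)² = 225;  (3·δb)² = 829;  (δr)² = 100;  (δw)² = 60.8;  (δc)² = 0.476
δS = √(1220) = 34.9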